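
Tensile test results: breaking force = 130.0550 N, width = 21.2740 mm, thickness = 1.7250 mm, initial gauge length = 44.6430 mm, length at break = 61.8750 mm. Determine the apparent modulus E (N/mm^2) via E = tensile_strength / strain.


TS = F / (w * t) = 130.0550 / (21.2740 * 1.7250) = 3.5440 N/mm^2
strain = (Lf - L0) / L0 = (61.8750 - 44.6430) / 44.6430 = 0.3860
E = TS / strain = 3.5440 / 0.3860 = 9.1813 N/mm^2


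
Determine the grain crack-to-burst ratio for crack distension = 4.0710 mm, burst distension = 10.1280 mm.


Formula: Ratio = crack / burst
Substituting: Ratio = 4.0710 / 10.1280
Result: 0.4020


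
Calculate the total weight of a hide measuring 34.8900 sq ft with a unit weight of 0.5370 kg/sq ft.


Formula: Weight = area * weight_per_sqft
Substituting: Weight = 34.8900 * 0.5370
Result: 18.7359 kg


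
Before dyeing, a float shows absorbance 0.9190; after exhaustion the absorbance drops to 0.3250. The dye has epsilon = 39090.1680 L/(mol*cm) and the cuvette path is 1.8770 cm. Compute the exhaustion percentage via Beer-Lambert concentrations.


c_initial = A_i / (epsilon * l) = 0.9190 / (39090.1680 * 1.8770) = 1.2525e-05 mol/L
c_final = A_f / (epsilon * l) = 0.3250 / (39090.1680 * 1.8770) = 4.4295e-06 mol/L
Exhaustion = (c_initial - c_final) / c_initial * 100 = (1.2525e-05 - 4.4295e-06) / 1.2525e-05 * 100 = 64.6355 %


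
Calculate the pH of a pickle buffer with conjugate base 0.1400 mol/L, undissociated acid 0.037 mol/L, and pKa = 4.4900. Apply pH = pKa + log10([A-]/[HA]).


ratio = [A-] / [HA] = 0.1400 / 0.037 = 3.7838
log10(ratio) = 0.5779
pH = pKa + log10(ratio) = 4.4900 + 0.5779 = 5.0679


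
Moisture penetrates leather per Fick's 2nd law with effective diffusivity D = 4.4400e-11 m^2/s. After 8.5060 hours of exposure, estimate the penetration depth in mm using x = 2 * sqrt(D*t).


t = 8.5060 hr * 3600 = 30621.6000 s
D * t = 4.4400e-11 * 30621.6000 = 1.3596e-06
x = 2 * sqrt(D*t) = 2 * sqrt(1.3596e-06) = 0.00233204 m = 2.3320 mm


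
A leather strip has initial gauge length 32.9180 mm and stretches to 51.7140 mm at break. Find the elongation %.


Formula: Elongation = (Lf - L0) / L0 * 100
Substituting: Elongation = (51.7140 - 32.9180) / 32.9180 * 100
Result: 57.0995 %


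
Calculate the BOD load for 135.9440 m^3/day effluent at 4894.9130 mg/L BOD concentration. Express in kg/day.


Formula: BOD_load = volume * conc / 1000
Substituting: BOD_load = 135.9440 * 4894.9130 / 1000
Result: 665.4341 kg/day


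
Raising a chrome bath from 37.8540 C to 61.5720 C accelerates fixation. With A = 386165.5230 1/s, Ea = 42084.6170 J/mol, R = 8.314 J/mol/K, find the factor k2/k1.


T1 = 37.8540 + 273.15 = 311.0040 K; T2 = 61.5720 + 273.15 = 334.7220 K
k1 = A * exp(-Ea/(R*T1)) = 386165.5230 * exp(-42084.6170/(8.314*311.0040)) = 0.0329763 1/s
k2 = A * exp(-Ea/(R*T2)) = 386165.5230 * exp(-42084.6170/(8.314*334.7220)) = 0.1045 1/s
k2/k1 = 0.1045 / 0.0329763 = 3.1686


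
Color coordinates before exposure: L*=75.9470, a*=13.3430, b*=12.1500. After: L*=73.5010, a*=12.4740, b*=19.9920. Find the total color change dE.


dL = -2.4460, da = -0.8690, db = 7.8420
dE = sqrt((-2.4460)^2 + (-0.8690)^2 + 7.8420^2) = 8.2605


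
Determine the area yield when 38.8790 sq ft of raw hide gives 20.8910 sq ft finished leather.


Formula: Yield = finished / raw * 100
Substituting: Yield = 20.8910 / 38.8790 * 100
Result: 53.7334 %


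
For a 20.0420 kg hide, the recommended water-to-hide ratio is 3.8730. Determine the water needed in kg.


Formula: Water = hide_weight * ratio
Substituting: Water = 20.0420 * 3.8730
Result: 77.6227 kg


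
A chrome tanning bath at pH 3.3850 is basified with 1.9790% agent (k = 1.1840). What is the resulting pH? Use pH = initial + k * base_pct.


Formula: pH_final = pH_initial + k * base_pct
Substituting: pH_final = 3.3850 + 1.1840 * 1.9790
Result: 5.7281


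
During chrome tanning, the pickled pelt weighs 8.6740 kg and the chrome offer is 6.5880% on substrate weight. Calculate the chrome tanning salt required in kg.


Formula: Chrome = substrate * pct / 100
Substituting: Chrome = 8.6740 * 6.5880 / 100
Result: 0.5714 kg


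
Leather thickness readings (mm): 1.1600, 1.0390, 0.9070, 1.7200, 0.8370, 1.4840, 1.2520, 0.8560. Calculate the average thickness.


Formula: Average = sum / n
Substituting: Average = 9.2550 / 8
Result: 1.1569 mm


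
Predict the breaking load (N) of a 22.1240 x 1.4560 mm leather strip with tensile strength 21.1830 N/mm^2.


Formula: F = TS * w * t
Substituting: F = 21.1830 * 22.1240 * 1.4560
Result: 682.3583 N


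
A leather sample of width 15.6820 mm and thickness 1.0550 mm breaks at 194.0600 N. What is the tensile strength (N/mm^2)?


Formula: TS = force / (width * thickness)
Substituting: TS = 194.0600 / (15.6820 * 1.0550)
Result: 11.7296 N/mm^2


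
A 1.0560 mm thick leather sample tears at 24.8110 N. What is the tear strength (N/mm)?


Formula: Tear strength = force / thickness
Substituting: Tear strength = 24.8110 / 1.0560
Result: 23.4953 N/mm


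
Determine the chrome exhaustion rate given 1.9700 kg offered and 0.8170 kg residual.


Formula: Uptake = (offered - residual) / offered * 100
Substituting: Uptake = (1.9700 - 0.8170) / 1.9700 * 100
Result: 58.5279 %


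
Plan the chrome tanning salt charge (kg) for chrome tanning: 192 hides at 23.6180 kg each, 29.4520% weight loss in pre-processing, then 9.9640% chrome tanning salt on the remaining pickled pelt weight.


Total_raw = N * avg_wt = 192 * 23.6180 = 4534.6560 kg
Substrate = Total_raw * (1 - loss/100) = 4534.6560 * (1 - 29.4520/100) = 3199.1091 kg
Chrome = Substrate * pct / 100 = 3199.1091 * 9.9640 / 100 = 318.7592 kg


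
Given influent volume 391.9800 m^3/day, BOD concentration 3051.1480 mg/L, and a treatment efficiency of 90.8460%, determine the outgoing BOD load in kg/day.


Load_in = volume * conc / 1000 = 391.9800 * 3051.1480 / 1000 = 1195.9890 kg/day
Removed = Load_in * eff / 100 = 1195.9890 * 90.8460 / 100 = 1086.5082 kg/day
Load_out = Load_in - Removed = 1195.9890 - 1086.5082 = 109.4808 kg/day


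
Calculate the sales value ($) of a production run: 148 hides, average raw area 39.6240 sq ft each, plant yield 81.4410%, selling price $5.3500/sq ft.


Raw_total = N * avg_area = 148 * 39.6240 = 5864.3520 sq ft
Finished = Raw_total * yield / 100 = 5864.3520 * 81.4410 / 100 = 4775.9869 sq ft
Value = Finished * price = 4775.9869 * 5.3500 = 25551.5300 $


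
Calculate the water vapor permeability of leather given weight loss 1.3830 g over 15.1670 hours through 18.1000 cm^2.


Formula: WVP = loss / (area * time)
Substituting: WVP = 1.3830 / (18.1000 * 15.1670)
Result: 0.00503783 g/(cm^2*hr)


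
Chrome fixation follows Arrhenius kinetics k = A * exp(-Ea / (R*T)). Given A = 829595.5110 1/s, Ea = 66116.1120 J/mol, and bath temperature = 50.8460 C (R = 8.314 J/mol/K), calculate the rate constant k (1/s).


T_K = T_C + 273.15 = 50.8460 + 273.15 = 323.9960 K
exponent = -Ea / (R * T_K) = -66116.1120 / (8.314 * 323.9960) = -24.5447
k = A * exp(exponent) = 829595.5110 * exp(-24.5447) = 1.8165e-05 1/s


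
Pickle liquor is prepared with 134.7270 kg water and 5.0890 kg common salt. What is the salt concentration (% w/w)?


Formula: Conc = salt / (water + salt) * 100
Substituting: Conc = 5.0890 / (134.7270 + 5.0890) * 100
Result: 3.6398 %


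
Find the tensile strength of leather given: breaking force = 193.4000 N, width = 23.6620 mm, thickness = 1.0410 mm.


Formula: TS = force / (width * thickness)
Substituting: TS = 193.4000 / (23.6620 * 1.0410)
Result: 7.8515 N/mm^2


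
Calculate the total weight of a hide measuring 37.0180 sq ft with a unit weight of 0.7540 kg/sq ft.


Formula: Weight = area * weight_per_sqft
Substituting: Weight = 37.0180 * 0.7540
Result: 27.9116 kg


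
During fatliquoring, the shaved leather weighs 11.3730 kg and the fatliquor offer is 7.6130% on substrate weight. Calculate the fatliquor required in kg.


Formula: Fat = substrate * pct / 100
Substituting: Fat = 11.3730 * 7.6130 / 100
Result: 0.8658 kg


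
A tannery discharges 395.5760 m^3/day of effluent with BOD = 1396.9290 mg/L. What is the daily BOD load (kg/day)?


Formula: BOD_load = volume * conc / 1000
Substituting: BOD_load = 395.5760 * 1396.9290 / 1000
Result: 552.5916 kg/day


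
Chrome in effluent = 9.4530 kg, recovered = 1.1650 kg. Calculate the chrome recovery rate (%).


Formula: Recovery = recovered / input * 100
Substituting: Recovery = 1.1650 / 9.4530 * 100
Result: 12.3241 %


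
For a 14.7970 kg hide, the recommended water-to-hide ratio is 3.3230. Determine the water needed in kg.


Formula: Water = hide_weight * ratio
Substituting: Water = 14.7970 * 3.3230
Result: 49.1704 kg


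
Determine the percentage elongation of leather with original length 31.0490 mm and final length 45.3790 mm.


Formula: Elongation = (Lf - L0) / L0 * 100
Substituting: Elongation = (45.3790 - 31.0490) / 31.0490 * 100
Result: 46.1529 %


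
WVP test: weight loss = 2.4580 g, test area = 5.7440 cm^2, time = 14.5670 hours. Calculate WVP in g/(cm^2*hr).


Formula: WVP = loss / (area * time)
Substituting: WVP = 2.4580 / (5.7440 * 14.5670)
Result: 0.0293763 g/(cm^2*hr)


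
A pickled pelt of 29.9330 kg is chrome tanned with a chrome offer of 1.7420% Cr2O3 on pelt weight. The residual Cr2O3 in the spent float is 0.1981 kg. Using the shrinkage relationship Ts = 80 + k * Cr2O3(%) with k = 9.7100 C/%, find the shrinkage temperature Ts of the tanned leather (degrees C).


Offered = pelt * offer_pct / 100 = 29.9330 * 1.7420 / 100 = 0.5214 kg
Uptake = offered - residual = 0.5214 - 0.1981 = 0.3233 kg
Cr2O3% on pelt = uptake / pelt * 100 = 0.3233 / 29.9330 * 100 = 1.0802 %
Ts = 80 + k * Cr2O3% = 80 + 9.7100 * 1.0802 = 90.4886 C


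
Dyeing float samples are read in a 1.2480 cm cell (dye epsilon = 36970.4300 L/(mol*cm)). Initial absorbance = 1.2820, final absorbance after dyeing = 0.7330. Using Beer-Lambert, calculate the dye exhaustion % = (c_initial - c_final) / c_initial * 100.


c_initial = A_i / (epsilon * l) = 1.2820 / (36970.4300 * 1.2480) = 2.7786e-05 mol/L
c_final = A_f / (epsilon * l) = 0.7330 / (36970.4300 * 1.2480) = 1.5887e-05 mol/L
Exhaustion = (c_initial - c_final) / c_initial * 100 = (2.7786e-05 - 1.5887e-05) / 2.7786e-05 * 100 = 42.8237 %


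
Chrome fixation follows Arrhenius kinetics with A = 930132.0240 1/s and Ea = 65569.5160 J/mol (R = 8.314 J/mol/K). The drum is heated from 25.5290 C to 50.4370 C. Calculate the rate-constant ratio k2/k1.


T1 = 25.5290 + 273.15 = 298.6790 K; T2 = 50.4370 + 273.15 = 323.5870 K
k1 = A * exp(-Ea/(R*T1)) = 930132.0240 * exp(-65569.5160/(8.314*298.6790)) = 3.1693e-06 1/s
k2 = A * exp(-Ea/(R*T2)) = 930132.0240 * exp(-65569.5160/(8.314*323.5870)) = 2.4193e-05 1/s
k2/k1 = 2.4193e-05 / 3.1693e-06 = 7.6333


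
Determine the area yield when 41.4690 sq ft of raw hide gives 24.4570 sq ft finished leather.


Formula: Yield = finished / raw * 100
Substituting: Yield = 24.4570 / 41.4690 * 100
Result: 58.9766 %


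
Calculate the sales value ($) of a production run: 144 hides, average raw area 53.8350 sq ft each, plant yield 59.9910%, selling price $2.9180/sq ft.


Raw_total = N * avg_area = 144 * 53.8350 = 7752.2400 sq ft
Finished = Raw_total * yield / 100 = 7752.2400 * 59.9910 / 100 = 4650.6463 sq ft
Value = Finished * price = 4650.6463 * 2.9180 = 13570.5859 $


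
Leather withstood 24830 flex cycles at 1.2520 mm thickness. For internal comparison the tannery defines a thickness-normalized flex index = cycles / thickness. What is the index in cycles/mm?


Formula: Index = cycles / thickness
Substituting: Index = 24830 / 1.2520
Result: 19832.2684 cycles/mm


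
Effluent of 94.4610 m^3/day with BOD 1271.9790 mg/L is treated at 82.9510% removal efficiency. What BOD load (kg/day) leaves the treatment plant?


Load_in = volume * conc / 1000 = 94.4610 * 1271.9790 / 1000 = 120.1524 kg/day
Removed = Load_in * eff / 100 = 120.1524 * 82.9510 / 100 = 99.6676 kg/day
Load_out = Load_in - Removed = 120.1524 - 99.6676 = 20.4848 kg/day


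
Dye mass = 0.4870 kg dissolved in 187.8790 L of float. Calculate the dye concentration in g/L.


Formula: Conc = dye_mass(kg) / volume(L) * 1000
Substituting: Conc = 0.4870 / 187.8790 * 1000
Result: 2.5921 g/L


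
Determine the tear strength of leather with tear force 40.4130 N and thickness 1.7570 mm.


Formula: Tear strength = force / thickness
Substituting: Tear strength = 40.4130 / 1.7570
Result: 23.0011 N/mm


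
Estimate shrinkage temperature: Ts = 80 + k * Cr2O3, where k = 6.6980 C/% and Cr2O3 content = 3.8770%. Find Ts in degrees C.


Formula: Ts = 80 + k * Cr2O3
Substituting: Ts = 80 + 6.6980 * 3.8770
Result: 105.9681 C


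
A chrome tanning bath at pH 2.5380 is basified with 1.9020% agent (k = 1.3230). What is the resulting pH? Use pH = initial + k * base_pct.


Formula: pH_final = pH_initial + k * base_pct
Substituting: pH_final = 2.5380 + 1.3230 * 1.9020
Result: 5.0543


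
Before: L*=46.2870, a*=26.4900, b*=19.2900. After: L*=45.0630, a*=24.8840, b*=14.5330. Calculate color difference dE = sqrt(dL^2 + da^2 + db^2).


dL = -1.2240, da = -1.6060, db = -4.7570
dE = sqrt((-1.2240)^2 + (-1.6060)^2 + (-4.7570)^2) = 5.1678


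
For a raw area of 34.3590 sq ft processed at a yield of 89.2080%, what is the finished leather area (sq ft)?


Formula: finished = raw * yield / 100
Substituting: finished = 34.3590 * 89.2080 / 100
Result: 30.6510 sq ft


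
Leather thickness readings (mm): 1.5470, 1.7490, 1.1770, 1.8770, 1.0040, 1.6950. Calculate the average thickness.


Formula: Average = sum / n
Substituting: Average = 9.0490 / 6
Result: 1.5082 mm


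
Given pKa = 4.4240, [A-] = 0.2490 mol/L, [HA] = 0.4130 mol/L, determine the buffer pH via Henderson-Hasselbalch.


ratio = [A-] / [HA] = 0.2490 / 0.4130 = 0.6029
log10(ratio) = -0.2198
pH = pKa + log10(ratio) = 4.4240 - 0.2198 = 4.2042


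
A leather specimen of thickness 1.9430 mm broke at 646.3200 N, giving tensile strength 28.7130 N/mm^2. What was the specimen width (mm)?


Formula: w = F / (TS * t)
Substituting: w = 646.3200 / (28.7130 * 1.9430)
Result: 11.5850 mm


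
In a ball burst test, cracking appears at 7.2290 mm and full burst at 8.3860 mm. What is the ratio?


Formula: Ratio = crack / burst
Substituting: Ratio = 7.2290 / 8.3860
Result: 0.8620


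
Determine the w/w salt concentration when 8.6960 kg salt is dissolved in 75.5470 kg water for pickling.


Formula: Conc = salt / (water + salt) * 100
Substituting: Conc = 8.6960 / (75.5470 + 8.6960) * 100
Result: 10.3225 %


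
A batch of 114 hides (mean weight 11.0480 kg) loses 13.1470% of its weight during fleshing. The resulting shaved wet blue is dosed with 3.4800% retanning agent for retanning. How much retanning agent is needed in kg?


Total_raw = N * avg_wt = 114 * 11.0480 = 1259.4720 kg
Substrate = Total_raw * (1 - loss/100) = 1259.4720 * (1 - 13.1470/100) = 1093.8892 kg
Retan = Substrate * pct / 100 = 1093.8892 * 3.4800 / 100 = 38.0673 kg


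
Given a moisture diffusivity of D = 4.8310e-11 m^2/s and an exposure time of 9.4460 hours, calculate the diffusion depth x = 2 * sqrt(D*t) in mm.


t = 9.4460 hr * 3600 = 34005.6000 s
D * t = 4.8310e-11 * 34005.6000 = 1.6428e-06
x = 2 * sqrt(D*t) = 2 * sqrt(1.6428e-06) = 0.00256344 m = 2.5634 mm


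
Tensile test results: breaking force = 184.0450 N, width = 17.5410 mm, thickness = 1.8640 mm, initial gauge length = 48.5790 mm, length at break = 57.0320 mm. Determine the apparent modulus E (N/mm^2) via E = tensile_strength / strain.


TS = F / (w * t) = 184.0450 / (17.5410 * 1.8640) = 5.6289 N/mm^2
strain = (Lf - L0) / L0 = (57.0320 - 48.5790) / 48.5790 = 0.1740
E = TS / strain = 5.6289 / 0.1740 = 32.3490 N/mm^2


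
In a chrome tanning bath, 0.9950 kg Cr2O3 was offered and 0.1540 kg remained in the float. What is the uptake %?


Formula: Uptake = (offered - residual) / offered * 100
Substituting: Uptake = (0.9950 - 0.1540) / 0.9950 * 100
Result: 84.5226 %


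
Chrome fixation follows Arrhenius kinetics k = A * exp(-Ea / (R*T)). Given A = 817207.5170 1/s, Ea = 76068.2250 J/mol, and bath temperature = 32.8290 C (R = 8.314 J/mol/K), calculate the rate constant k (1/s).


T_K = T_C + 273.15 = 32.8290 + 273.15 = 305.9790 K
exponent = -Ea / (R * T_K) = -76068.2250 / (8.314 * 305.9790) = -29.9021
k = A * exp(exponent) = 817207.5170 * exp(-29.9021) = 8.4337e-08 1/s


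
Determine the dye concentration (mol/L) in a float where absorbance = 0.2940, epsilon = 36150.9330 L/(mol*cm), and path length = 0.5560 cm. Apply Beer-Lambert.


Formula: c = A / (epsilon * l)
Substituting: c = 0.2940 / (36150.9330 * 0.5560)
Result: 1.4627e-05 mol/L


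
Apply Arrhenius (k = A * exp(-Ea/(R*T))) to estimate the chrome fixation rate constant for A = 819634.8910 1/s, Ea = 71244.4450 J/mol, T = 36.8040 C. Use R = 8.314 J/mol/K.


T_K = T_C + 273.15 = 36.8040 + 273.15 = 309.9540 K
exponent = -Ea / (R * T_K) = -71244.4450 / (8.314 * 309.9540) = -27.6467
k = A * exp(exponent) = 819634.8910 * exp(-27.6467) = 8.0686e-07 1/s


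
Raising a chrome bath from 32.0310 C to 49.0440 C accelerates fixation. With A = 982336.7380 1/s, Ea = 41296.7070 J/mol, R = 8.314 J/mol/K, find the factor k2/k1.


T1 = 32.0310 + 273.15 = 305.1810 K; T2 = 49.0440 + 273.15 = 322.1940 K
k1 = A * exp(-Ea/(R*T1)) = 982336.7380 * exp(-41296.7070/(8.314*305.1810)) = 0.0838841 1/s
k2 = A * exp(-Ea/(R*T2)) = 982336.7380 * exp(-41296.7070/(8.314*322.1940)) = 0.1981 1/s
k2/k1 = 0.1981 / 0.0838841 = 2.3618


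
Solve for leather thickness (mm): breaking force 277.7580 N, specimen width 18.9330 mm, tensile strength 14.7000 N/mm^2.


Formula: t = F / (TS * w)
Substituting: t = 277.7580 / (14.7000 * 18.9330)
Result: 0.9980 mm


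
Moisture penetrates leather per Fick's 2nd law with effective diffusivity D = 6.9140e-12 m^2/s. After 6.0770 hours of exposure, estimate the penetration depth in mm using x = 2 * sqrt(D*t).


t = 6.0770 hr * 3600 = 21877.2000 s
D * t = 6.9140e-12 * 21877.2000 = 1.5126e-07
x = 2 * sqrt(D*t) = 2 * sqrt(1.5126e-07) = 7.7784e-04 m = 0.7778 mm


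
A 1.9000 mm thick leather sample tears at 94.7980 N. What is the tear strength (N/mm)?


Formula: Tear strength = force / thickness
Substituting: Tear strength = 94.7980 / 1.9000
Result: 49.8937 N/mm


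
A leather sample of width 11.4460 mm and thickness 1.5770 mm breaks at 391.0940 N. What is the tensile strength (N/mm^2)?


Formula: TS = force / (width * thickness)
Substituting: TS = 391.0940 / (11.4460 * 1.5770)
Result: 21.6668 N/mm^2


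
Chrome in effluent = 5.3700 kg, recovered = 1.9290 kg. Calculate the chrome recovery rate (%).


Formula: Recovery = recovered / input * 100
Substituting: Recovery = 1.9290 / 5.3700 * 100
Result: 35.9218 %


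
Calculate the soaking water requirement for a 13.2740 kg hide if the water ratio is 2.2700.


Formula: Water = hide_weight * ratio
Substituting: Water = 13.2740 * 2.2700
Result: 30.1320 kg


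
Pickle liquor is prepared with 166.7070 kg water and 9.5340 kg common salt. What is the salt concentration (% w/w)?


Formula: Conc = salt / (water + salt) * 100
Substituting: Conc = 9.5340 / (166.7070 + 9.5340) * 100
Result: 5.4096 %


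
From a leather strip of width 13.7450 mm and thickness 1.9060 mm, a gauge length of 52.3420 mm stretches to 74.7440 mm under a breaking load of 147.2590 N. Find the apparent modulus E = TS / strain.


TS = F / (w * t) = 147.2590 / (13.7450 * 1.9060) = 5.6210 N/mm^2
strain = (Lf - L0) / L0 = (74.7440 - 52.3420) / 52.3420 = 0.4280
E = TS / strain = 5.6210 / 0.4280 = 13.1334 N/mm^2


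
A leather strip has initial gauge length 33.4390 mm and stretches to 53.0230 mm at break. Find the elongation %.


Formula: Elongation = (Lf - L0) / L0 * 100
Substituting: Elongation = (53.0230 - 33.4390) / 33.4390 * 100
Result: 58.5663 %


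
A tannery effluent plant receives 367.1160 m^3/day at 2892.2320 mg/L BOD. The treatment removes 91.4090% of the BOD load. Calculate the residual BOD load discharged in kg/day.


Load_in = volume * conc / 1000 = 367.1160 * 2892.2320 / 1000 = 1061.7846 kg/day
Removed = Load_in * eff / 100 = 1061.7846 * 91.4090 / 100 = 970.5667 kg/day
Load_out = Load_in - Removed = 1061.7846 - 970.5667 = 91.2179 kg/day


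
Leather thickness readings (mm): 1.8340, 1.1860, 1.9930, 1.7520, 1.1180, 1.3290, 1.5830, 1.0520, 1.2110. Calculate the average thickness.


Formula: Average = sum / n
Substituting: Average = 13.0580 / 9
Result: 1.4509 mm


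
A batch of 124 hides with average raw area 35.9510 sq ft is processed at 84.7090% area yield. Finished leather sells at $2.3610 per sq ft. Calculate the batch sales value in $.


Raw_total = N * avg_area = 124 * 35.9510 = 4457.9240 sq ft
Finished = Raw_total * yield / 100 = 4457.9240 * 84.7090 / 100 = 3776.2628 sq ft
Value = Finished * price = 3776.2628 * 2.3610 = 8915.7566 $


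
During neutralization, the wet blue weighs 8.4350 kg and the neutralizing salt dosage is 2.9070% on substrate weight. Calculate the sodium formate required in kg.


Formula: Neutralizer = substrate * pct / 100
Substituting: Neutralizer = 8.4350 * 2.9070 / 100
Result: 0.2452 kg


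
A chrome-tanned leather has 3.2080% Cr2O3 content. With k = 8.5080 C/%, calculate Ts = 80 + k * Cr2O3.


Formula: Ts = 80 + k * Cr2O3
Substituting: Ts = 80 + 8.5080 * 3.2080
Result: 107.2937 C


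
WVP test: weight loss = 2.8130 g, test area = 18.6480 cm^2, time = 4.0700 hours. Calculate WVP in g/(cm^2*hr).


Formula: WVP = loss / (area * time)
Substituting: WVP = 2.8130 / (18.6480 * 4.0700)
Result: 0.0370632 g/(cm^2*hr)


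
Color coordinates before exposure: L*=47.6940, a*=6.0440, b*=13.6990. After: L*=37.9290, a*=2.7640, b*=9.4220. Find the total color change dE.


dL = -9.7650, da = -3.2800, db = -4.2770
dE = sqrt((-9.7650)^2 + (-3.2800)^2 + (-4.2770)^2) = 11.1538


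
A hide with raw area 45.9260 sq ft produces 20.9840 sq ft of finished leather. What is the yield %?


Formula: Yield = finished / raw * 100
Substituting: Yield = 20.9840 / 45.9260 * 100
Result: 45.6909 %


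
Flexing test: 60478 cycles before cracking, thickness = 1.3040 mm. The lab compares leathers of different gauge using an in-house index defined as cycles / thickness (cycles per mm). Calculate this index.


Formula: Index = cycles / thickness
Substituting: Index = 60478 / 1.3040
Result: 46378.8344 cycles/mm


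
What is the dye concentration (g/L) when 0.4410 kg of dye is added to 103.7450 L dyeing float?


Formula: Conc = dye_mass(kg) / volume(L) * 1000
Substituting: Conc = 0.4410 / 103.7450 * 1000
Result: 4.2508 g/L


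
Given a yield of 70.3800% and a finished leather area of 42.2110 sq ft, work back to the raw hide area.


Formula: raw = finished * 100 / yield
Substituting: raw = 42.2110 * 100 / 70.3800
Result: 59.9758 sq ft


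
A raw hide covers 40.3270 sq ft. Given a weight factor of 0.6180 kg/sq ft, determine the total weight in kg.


Formula: Weight = area * weight_per_sqft
Substituting: Weight = 40.3270 * 0.6180
Result: 24.9221 kg


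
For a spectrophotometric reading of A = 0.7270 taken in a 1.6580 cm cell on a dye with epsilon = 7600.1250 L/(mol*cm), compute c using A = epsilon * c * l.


Formula: c = A / (epsilon * l)
Substituting: c = 0.7270 / (7600.1250 * 1.6580)
Result: 5.7694e-05 mol/L


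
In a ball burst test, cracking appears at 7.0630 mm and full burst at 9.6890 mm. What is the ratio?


Formula: Ratio = crack / burst
Substituting: Ratio = 7.0630 / 9.6890
Result: 0.7290


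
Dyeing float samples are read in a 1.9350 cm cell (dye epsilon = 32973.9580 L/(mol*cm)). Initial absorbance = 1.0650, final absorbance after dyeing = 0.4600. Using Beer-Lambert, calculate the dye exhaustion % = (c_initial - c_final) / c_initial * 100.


c_initial = A_i / (epsilon * l) = 1.0650 / (32973.9580 * 1.9350) = 1.6692e-05 mol/L
c_final = A_f / (epsilon * l) = 0.4600 / (32973.9580 * 1.9350) = 7.2095e-06 mol/L
Exhaustion = (c_initial - c_final) / c_initial * 100 = (1.6692e-05 - 7.2095e-06) / 1.6692e-05 * 100 = 56.8075 %


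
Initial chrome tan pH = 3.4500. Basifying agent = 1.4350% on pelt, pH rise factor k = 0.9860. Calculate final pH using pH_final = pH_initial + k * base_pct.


Formula: pH_final = pH_initial + k * base_pct
Substituting: pH_final = 3.4500 + 0.9860 * 1.4350
Result: 4.8649


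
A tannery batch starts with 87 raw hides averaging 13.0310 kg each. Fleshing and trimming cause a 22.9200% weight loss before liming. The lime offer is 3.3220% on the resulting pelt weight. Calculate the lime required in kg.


Total_raw = N * avg_wt = 87 * 13.0310 = 1133.6970 kg
Substrate = Total_raw * (1 - loss/100) = 1133.6970 * (1 - 22.9200/100) = 873.8536 kg
Lime = Substrate * pct / 100 = 873.8536 * 3.3220 / 100 = 29.0294 kg


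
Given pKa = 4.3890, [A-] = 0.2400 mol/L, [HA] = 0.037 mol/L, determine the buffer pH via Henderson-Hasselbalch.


ratio = [A-] / [HA] = 0.2400 / 0.037 = 6.4865
log10(ratio) = 0.8120
pH = pKa + log10(ratio) = 4.3890 + 0.8120 = 5.2010


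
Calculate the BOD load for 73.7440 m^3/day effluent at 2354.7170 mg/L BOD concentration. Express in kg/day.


Formula: BOD_load = volume * conc / 1000
Substituting: BOD_load = 73.7440 * 2354.7170 / 1000
Result: 173.6463 kg/day


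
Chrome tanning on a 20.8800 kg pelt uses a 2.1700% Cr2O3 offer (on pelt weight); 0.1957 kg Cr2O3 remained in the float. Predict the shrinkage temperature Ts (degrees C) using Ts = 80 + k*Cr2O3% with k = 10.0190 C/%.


Offered = pelt * offer_pct / 100 = 20.8800 * 2.1700 / 100 = 0.4531 kg
Uptake = offered - residual = 0.4531 - 0.1957 = 0.2574 kg
Cr2O3% on pelt = uptake / pelt * 100 = 0.2574 / 20.8800 * 100 = 1.2327 %
Ts = 80 + k * Cr2O3% = 80 + 10.0190 * 1.2327 = 92.3508 C


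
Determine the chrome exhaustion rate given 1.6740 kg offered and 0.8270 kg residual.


Formula: Uptake = (offered - residual) / offered * 100
Substituting: Uptake = (1.6740 - 0.8270) / 1.6740 * 100
Result: 50.5974 %


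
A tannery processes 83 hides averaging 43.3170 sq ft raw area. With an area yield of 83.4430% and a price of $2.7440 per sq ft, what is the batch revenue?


Raw_total = N * avg_area = 83 * 43.3170 = 3595.3110 sq ft
Finished = Raw_total * yield / 100 = 3595.3110 * 83.4430 / 100 = 3000.0354 sq ft
Value = Finished * price = 3000.0354 * 2.7440 = 8232.0970 $


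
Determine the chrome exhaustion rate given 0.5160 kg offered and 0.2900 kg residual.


Formula: Uptake = (offered - residual) / offered * 100
Substituting: Uptake = (0.5160 - 0.2900) / 0.5160 * 100
Result: 43.7984 %


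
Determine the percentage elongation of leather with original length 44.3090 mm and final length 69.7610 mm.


Formula: Elongation = (Lf - L0) / L0 * 100
Substituting: Elongation = (69.7610 - 44.3090) / 44.3090 * 100
Result: 57.4421 %


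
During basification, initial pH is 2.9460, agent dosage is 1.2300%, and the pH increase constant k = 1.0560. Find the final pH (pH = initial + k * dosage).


Formula: pH_final = pH_initial + k * base_pct
Substituting: pH_final = 2.9460 + 1.0560 * 1.2300
Result: 4.2449


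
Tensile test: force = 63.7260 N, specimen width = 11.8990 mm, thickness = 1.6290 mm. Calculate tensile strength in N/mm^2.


Formula: TS = force / (width * thickness)
Substituting: TS = 63.7260 / (11.8990 * 1.6290)
Result: 3.2876 N/mm^2


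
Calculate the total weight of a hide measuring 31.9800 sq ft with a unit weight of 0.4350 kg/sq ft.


Formula: Weight = area * weight_per_sqft
Substituting: Weight = 31.9800 * 0.4350
Result: 13.9113 kg


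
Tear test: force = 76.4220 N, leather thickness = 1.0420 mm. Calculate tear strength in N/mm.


Formula: Tear strength = force / thickness
Substituting: Tear strength = 76.4220 / 1.0420
Result: 73.3417 N/mm


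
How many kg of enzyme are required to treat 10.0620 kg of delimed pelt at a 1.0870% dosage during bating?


Formula: Enzyme = substrate * pct / 100
Substituting: Enzyme = 10.0620 * 1.0870 / 100
Result: 0.1094 kg


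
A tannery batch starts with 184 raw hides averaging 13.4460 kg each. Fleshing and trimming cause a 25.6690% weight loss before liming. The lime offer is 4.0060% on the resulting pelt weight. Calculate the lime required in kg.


Total_raw = N * avg_wt = 184 * 13.4460 = 2474.0640 kg
Substrate = Total_raw * (1 - loss/100) = 2474.0640 * (1 - 25.6690/100) = 1838.9965 kg
Lime = Substrate * pct / 100 = 1838.9965 * 4.0060 / 100 = 73.6702 kg


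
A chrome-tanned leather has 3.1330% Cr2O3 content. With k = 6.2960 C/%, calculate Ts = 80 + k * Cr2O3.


Formula: Ts = 80 + k * Cr2O3
Substituting: Ts = 80 + 6.2960 * 3.1330
Result: 99.7254 C


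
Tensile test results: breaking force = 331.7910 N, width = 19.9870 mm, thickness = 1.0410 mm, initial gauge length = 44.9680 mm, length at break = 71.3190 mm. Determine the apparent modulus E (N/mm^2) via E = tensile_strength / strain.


TS = F / (w * t) = 331.7910 / (19.9870 * 1.0410) = 15.9465 N/mm^2
strain = (Lf - L0) / L0 = (71.3190 - 44.9680) / 44.9680 = 0.5860
E = TS / strain = 15.9465 / 0.5860 = 27.2128 N/mm^2


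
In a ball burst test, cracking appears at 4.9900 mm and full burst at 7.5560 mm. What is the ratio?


Formula: Ratio = crack / burst
Substituting: Ratio = 4.9900 / 7.5560
Result: 0.6604


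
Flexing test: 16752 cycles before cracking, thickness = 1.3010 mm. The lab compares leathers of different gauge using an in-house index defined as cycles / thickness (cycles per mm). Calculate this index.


Formula: Index = cycles / thickness
Substituting: Index = 16752 / 1.3010
Result: 12876.2490 cycles/mm


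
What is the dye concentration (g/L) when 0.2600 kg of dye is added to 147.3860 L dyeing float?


Formula: Conc = dye_mass(kg) / volume(L) * 1000
Substituting: Conc = 0.2600 / 147.3860 * 1000
Result: 1.7641 g/L


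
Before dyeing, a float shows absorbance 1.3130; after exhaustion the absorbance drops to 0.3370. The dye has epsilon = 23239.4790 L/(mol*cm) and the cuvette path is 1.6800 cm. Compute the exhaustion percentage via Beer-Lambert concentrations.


c_initial = A_i / (epsilon * l) = 1.3130 / (23239.4790 * 1.6800) = 3.3630e-05 mol/L
c_final = A_f / (epsilon * l) = 0.3370 / (23239.4790 * 1.6800) = 8.6317e-06 mol/L
Exhaustion = (c_initial - c_final) / c_initial * 100 = (3.3630e-05 - 8.6317e-06) / 3.3630e-05 * 100 = 74.3336 %


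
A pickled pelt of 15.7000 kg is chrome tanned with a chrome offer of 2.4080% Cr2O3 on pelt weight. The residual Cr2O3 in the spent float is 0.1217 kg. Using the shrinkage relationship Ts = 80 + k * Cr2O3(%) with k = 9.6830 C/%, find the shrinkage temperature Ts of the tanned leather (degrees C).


Offered = pelt * offer_pct / 100 = 15.7000 * 2.4080 / 100 = 0.3781 kg
Uptake = offered - residual = 0.3781 - 0.1217 = 0.2564 kg
Cr2O3% on pelt = uptake / pelt * 100 = 0.2564 / 15.7000 * 100 = 1.6328 %
Ts = 80 + k * Cr2O3% = 80 + 9.6830 * 1.6328 = 95.8108 C


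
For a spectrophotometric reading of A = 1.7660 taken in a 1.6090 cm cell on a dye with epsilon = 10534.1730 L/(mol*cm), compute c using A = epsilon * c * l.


Formula: c = A / (epsilon * l)
Substituting: c = 1.7660 / (10534.1730 * 1.6090)
Result: 1.0419e-04 mol/L


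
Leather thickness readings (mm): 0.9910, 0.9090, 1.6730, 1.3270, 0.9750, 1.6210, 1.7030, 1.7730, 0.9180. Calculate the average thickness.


Formula: Average = sum / n
Substituting: Average = 11.8900 / 9
Result: 1.3211 mm


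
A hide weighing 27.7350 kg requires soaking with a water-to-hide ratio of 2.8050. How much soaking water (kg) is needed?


Formula: Water = hide_weight * ratio
Substituting: Water = 27.7350 * 2.8050
Result: 77.7967 kg


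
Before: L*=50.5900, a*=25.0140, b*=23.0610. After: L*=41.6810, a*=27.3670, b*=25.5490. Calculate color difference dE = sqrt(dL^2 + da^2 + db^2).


dL = -8.9090, da = 2.3530, db = 2.4880
dE = sqrt((-8.9090)^2 + 2.3530^2 + 2.4880^2) = 9.5445


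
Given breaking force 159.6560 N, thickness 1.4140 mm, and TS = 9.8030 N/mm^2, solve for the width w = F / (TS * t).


Formula: w = F / (TS * t)
Substituting: w = 159.6560 / (9.8030 * 1.4140)
Result: 11.5180 mm


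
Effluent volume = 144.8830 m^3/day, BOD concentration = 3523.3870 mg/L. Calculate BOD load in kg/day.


Formula: BOD_load = volume * conc / 1000
Substituting: BOD_load = 144.8830 * 3523.3870 / 1000
Result: 510.4789 kg/day


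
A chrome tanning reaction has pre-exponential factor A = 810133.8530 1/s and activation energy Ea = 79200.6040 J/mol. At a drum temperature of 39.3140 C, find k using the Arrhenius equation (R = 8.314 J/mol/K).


T_K = T_C + 273.15 = 39.3140 + 273.15 = 312.4640 K
exponent = -Ea / (R * T_K) = -79200.6040 / (8.314 * 312.4640) = -30.4873
k = A * exp(exponent) = 810133.8530 * exp(-30.4873) = 4.6570e-08 1/s


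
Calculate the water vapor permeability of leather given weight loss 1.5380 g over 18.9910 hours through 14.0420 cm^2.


Formula: WVP = loss / (area * time)
Substituting: WVP = 1.5380 / (14.0420 * 18.9910)
Result: 0.00576739 g/(cm^2*hr)


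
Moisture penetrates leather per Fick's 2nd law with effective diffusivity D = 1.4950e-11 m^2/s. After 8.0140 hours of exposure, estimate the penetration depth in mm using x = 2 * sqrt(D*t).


t = 8.0140 hr * 3600 = 28850.4000 s
D * t = 1.4950e-11 * 28850.4000 = 4.3131e-07
x = 2 * sqrt(D*t) = 2 * sqrt(4.3131e-07) = 0.00131349 m = 1.3135 mm


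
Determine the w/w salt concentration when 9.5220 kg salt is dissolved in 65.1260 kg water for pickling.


Formula: Conc = salt / (water + salt) * 100
Substituting: Conc = 9.5220 / (65.1260 + 9.5220) * 100
Result: 12.7559 %


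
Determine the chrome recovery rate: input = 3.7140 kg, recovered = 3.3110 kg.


Formula: Recovery = recovered / input * 100
Substituting: Recovery = 3.3110 / 3.7140 * 100
Result: 89.1492 %


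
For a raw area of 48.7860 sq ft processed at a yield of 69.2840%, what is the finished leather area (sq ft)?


Formula: finished = raw * yield / 100
Substituting: finished = 48.7860 * 69.2840 / 100
Result: 33.8009 sq ft


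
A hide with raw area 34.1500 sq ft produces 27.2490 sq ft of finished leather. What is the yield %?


Formula: Yield = finished / raw * 100
Substituting: Yield = 27.2490 / 34.1500 * 100
Result: 79.7921 %


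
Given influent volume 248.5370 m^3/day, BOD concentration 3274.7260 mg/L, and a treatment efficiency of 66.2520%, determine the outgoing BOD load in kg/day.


Load_in = volume * conc / 1000 = 248.5370 * 3274.7260 / 1000 = 813.8906 kg/day
Removed = Load_in * eff / 100 = 813.8906 * 66.2520 / 100 = 539.2188 kg/day
Load_out = Load_in - Removed = 813.8906 - 539.2188 = 274.6718 kg/day


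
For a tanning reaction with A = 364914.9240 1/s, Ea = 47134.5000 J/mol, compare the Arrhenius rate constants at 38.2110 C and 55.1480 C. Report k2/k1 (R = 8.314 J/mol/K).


T1 = 38.2110 + 273.15 = 311.3610 K; T2 = 55.1480 + 273.15 = 328.2980 K
k1 = A * exp(-Ea/(R*T1)) = 364914.9240 * exp(-47134.5000/(8.314*311.3610)) = 0.0045135 1/s
k2 = A * exp(-Ea/(R*T2)) = 364914.9240 * exp(-47134.5000/(8.314*328.2980)) = 0.0115471 1/s
k2/k1 = 0.0115471 / 0.0045135 = 2.5583


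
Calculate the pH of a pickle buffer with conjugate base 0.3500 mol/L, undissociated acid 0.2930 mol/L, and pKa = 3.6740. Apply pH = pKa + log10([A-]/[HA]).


ratio = [A-] / [HA] = 0.3500 / 0.2930 = 1.1945
log10(ratio) = 0.0772004
pH = pKa + log10(ratio) = 3.6740 + 0.0772004 = 3.7512


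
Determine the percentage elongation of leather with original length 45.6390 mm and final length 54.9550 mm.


Formula: Elongation = (Lf - L0) / L0 * 100
Substituting: Elongation = (54.9550 - 45.6390) / 45.6390 * 100
Result: 20.4124 %


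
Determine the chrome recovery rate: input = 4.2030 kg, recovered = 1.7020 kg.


Formula: Recovery = recovered / input * 100
Substituting: Recovery = 1.7020 / 4.2030 * 100
Result: 40.4949 %


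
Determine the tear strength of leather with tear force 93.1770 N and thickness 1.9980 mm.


Formula: Tear strength = force / thickness
Substituting: Tear strength = 93.1770 / 1.9980
Result: 46.6351 N/mm


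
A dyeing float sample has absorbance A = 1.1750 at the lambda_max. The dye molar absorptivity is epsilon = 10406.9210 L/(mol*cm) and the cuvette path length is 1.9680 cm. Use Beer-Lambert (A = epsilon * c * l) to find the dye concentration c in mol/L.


Formula: c = A / (epsilon * l)
Substituting: c = 1.1750 / (10406.9210 * 1.9680)
Result: 5.7371e-05 mol/L


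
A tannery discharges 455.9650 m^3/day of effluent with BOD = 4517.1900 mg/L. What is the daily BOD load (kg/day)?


Formula: BOD_load = volume * conc / 1000
Substituting: BOD_load = 455.9650 * 4517.1900 / 1000
Result: 2059.6805 kg/day


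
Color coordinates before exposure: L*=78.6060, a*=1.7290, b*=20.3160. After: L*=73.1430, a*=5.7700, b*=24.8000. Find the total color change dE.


dL = -5.4630, da = 4.0410, db = 4.4840
dE = sqrt((-5.4630)^2 + 4.0410^2 + 4.4840^2) = 8.1413


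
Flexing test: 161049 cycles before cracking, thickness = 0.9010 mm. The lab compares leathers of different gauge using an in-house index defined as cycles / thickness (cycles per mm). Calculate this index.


Formula: Index = cycles / thickness
Substituting: Index = 161049 / 0.9010
Result: 178744.7281 cycles/mm


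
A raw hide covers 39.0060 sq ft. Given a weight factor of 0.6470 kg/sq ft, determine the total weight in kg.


Formula: Weight = area * weight_per_sqft
Substituting: Weight = 39.0060 * 0.6470
Result: 25.2369 kg


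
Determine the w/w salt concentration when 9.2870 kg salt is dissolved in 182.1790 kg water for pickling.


Formula: Conc = salt / (water + salt) * 100
Substituting: Conc = 9.2870 / (182.1790 + 9.2870) * 100
Result: 4.8505 %


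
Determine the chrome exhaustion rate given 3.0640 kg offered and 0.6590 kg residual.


Formula: Uptake = (offered - residual) / offered * 100
Substituting: Uptake = (3.0640 - 0.6590) / 3.0640 * 100
Result: 78.4922 %


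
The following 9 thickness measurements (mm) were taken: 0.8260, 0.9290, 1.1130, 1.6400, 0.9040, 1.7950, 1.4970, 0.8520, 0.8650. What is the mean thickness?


Formula: Average = sum / n
Substituting: Average = 10.4210 / 9
Result: 1.1579 mm


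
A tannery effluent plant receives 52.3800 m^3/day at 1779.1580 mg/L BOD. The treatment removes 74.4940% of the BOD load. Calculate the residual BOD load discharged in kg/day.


Load_in = volume * conc / 1000 = 52.3800 * 1779.1580 / 1000 = 93.1923 kg/day
Removed = Load_in * eff / 100 = 93.1923 * 74.4940 / 100 = 69.4227 kg/day
Load_out = Load_in - Removed = 93.1923 - 69.4227 = 23.7696 kg/day


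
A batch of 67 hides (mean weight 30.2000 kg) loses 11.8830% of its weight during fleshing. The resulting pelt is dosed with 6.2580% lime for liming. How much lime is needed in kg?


Total_raw = N * avg_wt = 67 * 30.2000 = 2023.4000 kg
Substrate = Total_raw * (1 - loss/100) = 2023.4000 * (1 - 11.8830/100) = 1782.9594 kg
Lime = Substrate * pct / 100 = 1782.9594 * 6.2580 / 100 = 111.5776 kg


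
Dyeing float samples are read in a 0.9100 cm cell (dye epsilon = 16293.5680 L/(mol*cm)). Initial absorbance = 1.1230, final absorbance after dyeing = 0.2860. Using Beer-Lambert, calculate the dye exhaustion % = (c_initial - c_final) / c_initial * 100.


c_initial = A_i / (epsilon * l) = 1.1230 / (16293.5680 * 0.9100) = 7.5739e-05 mol/L
c_final = A_f / (epsilon * l) = 0.2860 / (16293.5680 * 0.9100) = 1.9289e-05 mol/L
Exhaustion = (c_initial - c_final) / c_initial * 100 = (7.5739e-05 - 1.9289e-05) / 7.5739e-05 * 100 = 74.5325 %


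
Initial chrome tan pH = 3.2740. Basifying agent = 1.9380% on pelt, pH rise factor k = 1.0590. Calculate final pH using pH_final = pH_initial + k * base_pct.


Formula: pH_final = pH_initial + k * base_pct
Substituting: pH_final = 3.2740 + 1.0590 * 1.9380
Result: 5.3263
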